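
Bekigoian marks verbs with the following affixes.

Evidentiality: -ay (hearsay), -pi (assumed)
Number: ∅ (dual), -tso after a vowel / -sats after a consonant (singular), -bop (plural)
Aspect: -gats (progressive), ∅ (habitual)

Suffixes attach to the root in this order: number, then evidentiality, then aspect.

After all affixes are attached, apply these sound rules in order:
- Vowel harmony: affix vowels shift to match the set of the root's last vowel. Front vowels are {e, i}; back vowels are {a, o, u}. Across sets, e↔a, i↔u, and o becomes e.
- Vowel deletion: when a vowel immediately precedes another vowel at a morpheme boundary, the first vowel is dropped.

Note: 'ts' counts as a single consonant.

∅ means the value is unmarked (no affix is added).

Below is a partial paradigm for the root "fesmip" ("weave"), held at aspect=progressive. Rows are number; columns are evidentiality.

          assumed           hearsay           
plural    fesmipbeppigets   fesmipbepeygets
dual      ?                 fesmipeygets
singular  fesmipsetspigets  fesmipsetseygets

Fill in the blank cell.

number = dual: zero marking, form stays fesmip.
Attach evidentiality assumed -pi → fesmippi.
Attach aspect progressive -gats → fesmippigats.
Apply vowel harmony: fesmippigats → fesmippigets.
Vowel deletion: no change.

fesmippigets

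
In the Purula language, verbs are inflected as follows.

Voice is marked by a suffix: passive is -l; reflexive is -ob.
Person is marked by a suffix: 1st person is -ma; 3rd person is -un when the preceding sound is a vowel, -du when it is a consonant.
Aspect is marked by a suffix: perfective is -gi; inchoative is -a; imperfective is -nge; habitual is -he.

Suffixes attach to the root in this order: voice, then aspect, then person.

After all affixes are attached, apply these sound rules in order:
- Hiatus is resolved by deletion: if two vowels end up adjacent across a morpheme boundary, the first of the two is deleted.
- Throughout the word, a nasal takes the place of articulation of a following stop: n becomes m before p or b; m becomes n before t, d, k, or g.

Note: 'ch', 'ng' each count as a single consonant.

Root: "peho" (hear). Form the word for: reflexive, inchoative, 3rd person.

Attach voice reflexive -ob → pehoob.
Attach aspect inchoative -a → pehooba.
Attach person 3rd person -un (after vowel 'a') → pehoobaun.
Apply vowel deletion: pehoobaun → pehobun.
Nasal assimilation: no change.

pehobun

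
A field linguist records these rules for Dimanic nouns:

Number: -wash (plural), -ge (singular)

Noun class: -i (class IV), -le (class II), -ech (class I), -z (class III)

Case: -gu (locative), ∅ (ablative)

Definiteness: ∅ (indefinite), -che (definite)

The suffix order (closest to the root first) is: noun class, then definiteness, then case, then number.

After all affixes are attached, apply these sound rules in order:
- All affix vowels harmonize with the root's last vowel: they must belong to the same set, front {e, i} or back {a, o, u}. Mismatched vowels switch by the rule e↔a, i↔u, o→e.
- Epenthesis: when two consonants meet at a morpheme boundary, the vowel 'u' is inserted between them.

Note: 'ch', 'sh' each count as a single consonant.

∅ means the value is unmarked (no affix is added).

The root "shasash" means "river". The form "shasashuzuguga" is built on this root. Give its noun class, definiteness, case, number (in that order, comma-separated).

Segment: shasash-z-gu-ge.
noun class: -z → class III.
definiteness: ∅ → indefinite.
case: -gu → locative.
number: -ge → singular.

class III, indefinite, locative, singular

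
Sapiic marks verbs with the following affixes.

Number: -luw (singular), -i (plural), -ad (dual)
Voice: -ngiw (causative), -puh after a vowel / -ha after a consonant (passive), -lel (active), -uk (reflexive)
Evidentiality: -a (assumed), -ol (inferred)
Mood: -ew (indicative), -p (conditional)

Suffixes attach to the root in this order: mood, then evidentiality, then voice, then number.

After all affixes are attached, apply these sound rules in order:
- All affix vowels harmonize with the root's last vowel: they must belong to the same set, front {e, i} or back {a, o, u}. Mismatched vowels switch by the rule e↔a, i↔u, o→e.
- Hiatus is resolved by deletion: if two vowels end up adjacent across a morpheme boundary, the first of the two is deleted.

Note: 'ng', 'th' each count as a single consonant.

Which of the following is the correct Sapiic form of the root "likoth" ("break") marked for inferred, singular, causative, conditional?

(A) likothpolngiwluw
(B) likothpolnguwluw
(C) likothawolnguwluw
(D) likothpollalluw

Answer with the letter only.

B

Attach mood conditional -p → likothp.
Attach evidentiality inferred -ol → likothpol.
Attach voice causative -ngiw → likothpolngiw.
Attach number singular -luw → likothpolngiwluw.
Apply vowel harmony: likothpolngiwluw → likothpolnguwluw.
Vowel deletion: no change.
So the correct form is likothpolnguwluw, option (B).
(C) likothawolnguwluw is wrong: it uses indicative instead of conditional for mood.
(A) likothpolngiwluw is wrong: it fails to apply the sound rule(s).
(D) likothpollalluw is wrong: it uses active instead of causative for voice.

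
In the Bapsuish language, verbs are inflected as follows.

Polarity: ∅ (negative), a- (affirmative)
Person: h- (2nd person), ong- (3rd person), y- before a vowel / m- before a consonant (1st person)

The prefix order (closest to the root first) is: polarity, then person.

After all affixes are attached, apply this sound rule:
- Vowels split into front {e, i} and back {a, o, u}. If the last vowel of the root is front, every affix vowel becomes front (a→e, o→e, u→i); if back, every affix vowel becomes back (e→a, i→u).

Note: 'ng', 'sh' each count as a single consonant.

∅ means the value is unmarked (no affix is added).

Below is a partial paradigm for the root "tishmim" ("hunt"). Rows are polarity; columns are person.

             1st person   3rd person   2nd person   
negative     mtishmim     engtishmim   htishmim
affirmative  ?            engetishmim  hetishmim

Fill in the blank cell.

Attach polarity affirmative a- → atishmim.
Attach person 1st person y- (before vowel 'a') → yatishmim.
Apply vowel harmony: yatishmim → yetishmim.

yetishmim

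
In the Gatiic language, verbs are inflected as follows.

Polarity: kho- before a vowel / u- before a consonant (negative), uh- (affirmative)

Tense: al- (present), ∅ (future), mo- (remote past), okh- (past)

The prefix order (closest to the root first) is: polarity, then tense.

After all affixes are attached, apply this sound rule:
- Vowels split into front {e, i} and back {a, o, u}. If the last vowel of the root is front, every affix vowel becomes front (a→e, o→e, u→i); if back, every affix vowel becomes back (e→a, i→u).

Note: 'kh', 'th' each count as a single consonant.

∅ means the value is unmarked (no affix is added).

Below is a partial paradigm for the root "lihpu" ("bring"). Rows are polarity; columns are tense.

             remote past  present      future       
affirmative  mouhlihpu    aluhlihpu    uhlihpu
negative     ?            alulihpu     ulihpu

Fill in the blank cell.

moulihpu

Attach polarity negative u- (before consonant 'l') → ulihpu.
Attach tense remote past mo- → moulihpu.
Vowel harmony: no change.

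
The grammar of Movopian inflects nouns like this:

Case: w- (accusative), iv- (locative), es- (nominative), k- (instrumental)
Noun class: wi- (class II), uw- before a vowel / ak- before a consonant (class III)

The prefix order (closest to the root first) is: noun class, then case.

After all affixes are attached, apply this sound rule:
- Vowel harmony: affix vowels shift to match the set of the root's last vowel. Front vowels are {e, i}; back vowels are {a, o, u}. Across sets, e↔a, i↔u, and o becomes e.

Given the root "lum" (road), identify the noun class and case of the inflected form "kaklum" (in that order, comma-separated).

class III, instrumental

Segment: k-ak-lum.
noun class: uw/ak- → class III.
case: k- → instrumental.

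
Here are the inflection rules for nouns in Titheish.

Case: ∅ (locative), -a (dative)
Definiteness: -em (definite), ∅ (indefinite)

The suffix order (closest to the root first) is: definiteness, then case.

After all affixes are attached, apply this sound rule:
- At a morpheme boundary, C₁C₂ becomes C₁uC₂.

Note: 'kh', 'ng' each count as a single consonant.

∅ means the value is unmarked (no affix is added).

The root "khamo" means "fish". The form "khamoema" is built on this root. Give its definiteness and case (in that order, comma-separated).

Segment: khamo-em-a.
definiteness: -em → definite.
case: -a → dative.

definite, dative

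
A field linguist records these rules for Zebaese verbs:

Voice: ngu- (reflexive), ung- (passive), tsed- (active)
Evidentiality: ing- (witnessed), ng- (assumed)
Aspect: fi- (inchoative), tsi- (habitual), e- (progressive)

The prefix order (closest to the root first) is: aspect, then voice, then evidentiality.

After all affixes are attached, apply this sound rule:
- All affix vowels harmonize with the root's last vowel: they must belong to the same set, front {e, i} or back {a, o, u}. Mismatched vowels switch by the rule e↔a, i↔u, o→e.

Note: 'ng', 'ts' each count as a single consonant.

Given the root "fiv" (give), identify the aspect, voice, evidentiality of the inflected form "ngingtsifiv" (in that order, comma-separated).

Segment: ng-ung-tsi-fiv.
aspect: tsi- → habitual.
voice: ung- → passive.
evidentiality: ng- → assumed.

habitual, passive, assumed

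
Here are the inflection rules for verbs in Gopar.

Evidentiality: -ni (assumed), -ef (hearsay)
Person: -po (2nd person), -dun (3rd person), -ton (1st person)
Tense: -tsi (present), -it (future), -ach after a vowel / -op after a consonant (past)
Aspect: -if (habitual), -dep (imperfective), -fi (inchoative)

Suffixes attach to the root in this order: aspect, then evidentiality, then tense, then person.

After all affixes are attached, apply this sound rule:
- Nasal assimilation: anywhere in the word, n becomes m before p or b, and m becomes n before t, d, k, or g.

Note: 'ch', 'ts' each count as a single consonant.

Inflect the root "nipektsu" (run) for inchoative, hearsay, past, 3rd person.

Attach aspect inchoative -fi → nipektsufi.
Attach evidentiality hearsay -ef → nipektsufief.
Attach tense past -op (after consonant 'f') → nipektsufiefop.
Attach person 3rd person -dun → nipektsufiefopdun.
Nasal assimilation: no change.

nipektsufiefopdun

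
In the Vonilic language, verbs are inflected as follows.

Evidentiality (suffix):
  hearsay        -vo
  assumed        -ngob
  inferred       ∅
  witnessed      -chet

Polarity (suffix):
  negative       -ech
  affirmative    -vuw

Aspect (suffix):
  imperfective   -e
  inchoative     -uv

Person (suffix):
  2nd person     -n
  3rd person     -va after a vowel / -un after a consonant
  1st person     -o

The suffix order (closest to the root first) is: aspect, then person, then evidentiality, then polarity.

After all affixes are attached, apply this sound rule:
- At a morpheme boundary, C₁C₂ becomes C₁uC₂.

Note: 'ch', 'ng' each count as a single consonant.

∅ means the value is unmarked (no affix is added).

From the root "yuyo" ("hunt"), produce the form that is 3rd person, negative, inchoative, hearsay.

Attach aspect inchoative -uv → yuyouv.
Attach person 3rd person -un (after consonant 'v') → yuyouvun.
Attach evidentiality hearsay -vo → yuyouvunvo.
Attach polarity negative -ech → yuyouvunvoech.
Apply epenthesis: yuyouvunvoech → yuyouvunuvoech.

yuyouvunuvoech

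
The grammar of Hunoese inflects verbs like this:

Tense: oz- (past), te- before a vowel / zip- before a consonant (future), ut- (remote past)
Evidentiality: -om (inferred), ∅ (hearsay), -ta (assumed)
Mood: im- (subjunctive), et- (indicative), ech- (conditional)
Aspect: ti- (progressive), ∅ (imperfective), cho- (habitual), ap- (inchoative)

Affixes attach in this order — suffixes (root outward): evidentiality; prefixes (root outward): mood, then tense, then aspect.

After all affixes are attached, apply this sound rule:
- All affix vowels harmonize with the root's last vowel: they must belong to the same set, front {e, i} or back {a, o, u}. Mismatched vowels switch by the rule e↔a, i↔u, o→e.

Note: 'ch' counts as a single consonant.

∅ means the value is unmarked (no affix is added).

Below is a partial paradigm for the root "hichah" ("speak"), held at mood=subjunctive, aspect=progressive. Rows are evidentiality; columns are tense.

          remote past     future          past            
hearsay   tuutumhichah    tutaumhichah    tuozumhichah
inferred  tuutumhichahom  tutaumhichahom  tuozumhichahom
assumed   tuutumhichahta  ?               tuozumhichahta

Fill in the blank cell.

Attach evidentiality assumed -ta → hichahta.
Attach mood subjunctive im- → imhichahta.
Attach tense future te- (before vowel 'i') → teimhichahta.
Attach aspect progressive ti- → titeimhichahta.
Apply vowel harmony: titeimhichahta → tutaumhichahta.

tutaumhichahta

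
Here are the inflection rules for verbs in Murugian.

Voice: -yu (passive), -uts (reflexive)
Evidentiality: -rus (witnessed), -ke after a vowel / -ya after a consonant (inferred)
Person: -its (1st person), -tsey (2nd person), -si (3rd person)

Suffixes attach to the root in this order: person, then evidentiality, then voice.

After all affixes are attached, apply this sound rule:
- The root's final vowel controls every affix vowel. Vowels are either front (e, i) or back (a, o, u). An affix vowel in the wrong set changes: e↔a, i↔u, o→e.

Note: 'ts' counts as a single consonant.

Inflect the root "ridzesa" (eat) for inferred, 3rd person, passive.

Attach person 3rd person -si → ridzesasi.
Attach evidentiality inferred -ke (after vowel 'i') → ridzesasike.
Attach voice passive -yu → ridzesasikeyu.
Apply vowel harmony: ridzesasikeyu → ridzesasukayu.

ridzesasukayu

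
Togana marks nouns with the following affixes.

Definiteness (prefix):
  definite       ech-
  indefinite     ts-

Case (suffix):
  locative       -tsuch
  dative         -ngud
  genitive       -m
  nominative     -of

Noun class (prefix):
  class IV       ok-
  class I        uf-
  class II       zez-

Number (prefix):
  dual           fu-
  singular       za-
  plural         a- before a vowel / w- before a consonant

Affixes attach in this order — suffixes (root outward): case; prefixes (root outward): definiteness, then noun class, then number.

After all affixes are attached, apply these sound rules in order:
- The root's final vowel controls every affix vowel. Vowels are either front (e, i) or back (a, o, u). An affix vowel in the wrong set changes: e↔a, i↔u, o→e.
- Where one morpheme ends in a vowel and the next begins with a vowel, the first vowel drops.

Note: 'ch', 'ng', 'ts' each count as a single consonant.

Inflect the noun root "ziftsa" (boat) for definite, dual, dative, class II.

Attach definiteness definite ech- → echziftsa.
Attach noun class class II zez- → zezechziftsa.
Attach number dual fu- → fuzezechziftsa.
Attach case dative -ngud → fuzezechziftsangud.
Apply vowel harmony: fuzezechziftsangud → fuzazachziftsangud.
Vowel deletion: no change.

fuzazachziftsangud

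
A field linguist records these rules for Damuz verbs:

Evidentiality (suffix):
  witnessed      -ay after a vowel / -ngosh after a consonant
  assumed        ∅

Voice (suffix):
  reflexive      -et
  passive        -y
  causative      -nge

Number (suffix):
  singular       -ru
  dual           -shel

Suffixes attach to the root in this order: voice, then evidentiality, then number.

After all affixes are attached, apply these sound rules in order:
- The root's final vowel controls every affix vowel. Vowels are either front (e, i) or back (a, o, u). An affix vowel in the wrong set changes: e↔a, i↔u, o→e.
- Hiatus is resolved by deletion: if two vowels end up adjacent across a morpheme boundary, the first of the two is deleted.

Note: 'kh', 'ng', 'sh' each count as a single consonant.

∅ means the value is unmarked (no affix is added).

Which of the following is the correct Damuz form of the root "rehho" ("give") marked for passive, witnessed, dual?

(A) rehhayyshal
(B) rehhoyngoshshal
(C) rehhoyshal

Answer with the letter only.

Attach voice passive -y → rehhoy.
Attach evidentiality witnessed -ngosh (after consonant 'y') → rehhoyngosh.
Attach number dual -shel → rehhoyngoshshel.
Apply vowel harmony: rehhoyngoshshel → rehhoyngoshshal.
Vowel deletion: no change.
So the correct form is rehhoyngoshshal, option (B).
(C) rehhoyshal is wrong: it uses assumed instead of witnessed for evidentiality.
(A) rehhayyshal is wrong: it has the affixes in the wrong order.

B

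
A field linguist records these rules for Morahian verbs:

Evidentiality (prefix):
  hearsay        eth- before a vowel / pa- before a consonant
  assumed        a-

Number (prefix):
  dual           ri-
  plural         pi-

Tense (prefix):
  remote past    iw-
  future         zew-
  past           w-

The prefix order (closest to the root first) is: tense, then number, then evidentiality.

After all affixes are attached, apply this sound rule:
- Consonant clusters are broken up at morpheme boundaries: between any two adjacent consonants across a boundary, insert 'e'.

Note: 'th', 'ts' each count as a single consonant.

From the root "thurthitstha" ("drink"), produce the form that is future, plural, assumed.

Attach tense future zew- → zewthurthitstha.
Attach number plural pi- → pizewthurthitstha.
Attach evidentiality assumed a- → apizewthurthitstha.
Apply epenthesis: apizewthurthitstha → apizewethurthitstha.

apizewethurthitstha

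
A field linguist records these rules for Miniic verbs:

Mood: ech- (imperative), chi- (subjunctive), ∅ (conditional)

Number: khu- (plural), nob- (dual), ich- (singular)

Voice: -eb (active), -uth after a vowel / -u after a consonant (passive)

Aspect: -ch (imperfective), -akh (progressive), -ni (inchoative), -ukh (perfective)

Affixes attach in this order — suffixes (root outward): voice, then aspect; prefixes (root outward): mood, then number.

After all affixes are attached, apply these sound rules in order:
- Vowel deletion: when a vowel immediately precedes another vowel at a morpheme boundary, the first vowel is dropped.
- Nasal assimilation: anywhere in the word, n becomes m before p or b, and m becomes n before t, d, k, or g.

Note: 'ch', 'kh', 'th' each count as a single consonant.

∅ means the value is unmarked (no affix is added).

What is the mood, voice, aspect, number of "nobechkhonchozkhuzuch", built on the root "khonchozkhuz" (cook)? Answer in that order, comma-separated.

imperative, passive, imperfective, dual

Segment: nob-ech-khonchozkhuz-u-ch.
mood: ech- → imperative.
voice: -uth/u → passive.
aspect: -ch → imperfective.
number: nob- → dual.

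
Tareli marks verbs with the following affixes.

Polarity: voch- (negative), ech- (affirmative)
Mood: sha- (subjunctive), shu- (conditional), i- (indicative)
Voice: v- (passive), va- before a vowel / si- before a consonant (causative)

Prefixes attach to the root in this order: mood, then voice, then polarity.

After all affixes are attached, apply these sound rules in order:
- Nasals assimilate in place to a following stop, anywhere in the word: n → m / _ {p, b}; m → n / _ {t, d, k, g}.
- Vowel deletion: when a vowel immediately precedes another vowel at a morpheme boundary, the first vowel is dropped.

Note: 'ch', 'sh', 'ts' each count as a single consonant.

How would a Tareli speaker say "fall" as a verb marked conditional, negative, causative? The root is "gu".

vochsishugu

Attach mood conditional shu- → shugu.
Attach voice causative si- (before consonant 'sh') → sishugu.
Attach polarity negative voch- → vochsishugu.
Nasal assimilation: no change.
Vowel deletion: no change.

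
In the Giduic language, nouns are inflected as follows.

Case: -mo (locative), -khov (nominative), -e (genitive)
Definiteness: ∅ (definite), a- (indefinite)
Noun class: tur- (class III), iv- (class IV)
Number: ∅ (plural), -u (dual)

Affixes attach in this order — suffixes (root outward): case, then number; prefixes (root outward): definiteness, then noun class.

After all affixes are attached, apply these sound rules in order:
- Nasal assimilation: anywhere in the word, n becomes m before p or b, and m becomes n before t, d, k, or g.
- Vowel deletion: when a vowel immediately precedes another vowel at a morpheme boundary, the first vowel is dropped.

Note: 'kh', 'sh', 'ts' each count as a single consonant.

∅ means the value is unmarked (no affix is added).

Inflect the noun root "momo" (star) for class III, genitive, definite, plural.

Attach case genitive -e → momoe.
definiteness = definite: zero marking, form stays momoe.
Attach noun class class III tur- → turmomoe.
number = plural: zero marking, form stays turmomoe.
Nasal assimilation: no change.
Apply vowel deletion: turmomoe → turmome.

turmome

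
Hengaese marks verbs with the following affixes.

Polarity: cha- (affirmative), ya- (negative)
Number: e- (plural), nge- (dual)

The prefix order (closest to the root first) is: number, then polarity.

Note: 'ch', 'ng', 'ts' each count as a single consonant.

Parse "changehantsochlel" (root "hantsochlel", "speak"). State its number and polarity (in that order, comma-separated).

Segment: cha-nge-hantsochlel.
number: nge- → dual.
polarity: cha- → affirmative.

dual, affirmative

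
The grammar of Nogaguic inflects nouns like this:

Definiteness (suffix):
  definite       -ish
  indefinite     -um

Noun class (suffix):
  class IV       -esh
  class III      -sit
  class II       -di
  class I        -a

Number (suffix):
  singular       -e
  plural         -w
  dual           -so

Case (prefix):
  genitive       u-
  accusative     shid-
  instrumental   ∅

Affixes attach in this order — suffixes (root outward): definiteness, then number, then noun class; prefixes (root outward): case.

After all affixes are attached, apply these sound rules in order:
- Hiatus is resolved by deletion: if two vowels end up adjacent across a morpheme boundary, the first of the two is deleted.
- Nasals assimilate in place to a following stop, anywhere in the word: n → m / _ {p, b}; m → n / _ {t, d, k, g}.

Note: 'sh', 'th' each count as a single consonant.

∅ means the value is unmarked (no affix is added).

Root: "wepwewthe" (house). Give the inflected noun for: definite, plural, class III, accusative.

shidwepwewthishwsit

Attach case accusative shid- → shidwepwewthe.
Attach definiteness definite -ish → shidwepwewtheish.
Attach number plural -w → shidwepwewtheishw.
Attach noun class class III -sit → shidwepwewtheishwsit.
Apply vowel deletion: shidwepwewtheishwsit → shidwepwewthishwsit.
Nasal assimilation: no change.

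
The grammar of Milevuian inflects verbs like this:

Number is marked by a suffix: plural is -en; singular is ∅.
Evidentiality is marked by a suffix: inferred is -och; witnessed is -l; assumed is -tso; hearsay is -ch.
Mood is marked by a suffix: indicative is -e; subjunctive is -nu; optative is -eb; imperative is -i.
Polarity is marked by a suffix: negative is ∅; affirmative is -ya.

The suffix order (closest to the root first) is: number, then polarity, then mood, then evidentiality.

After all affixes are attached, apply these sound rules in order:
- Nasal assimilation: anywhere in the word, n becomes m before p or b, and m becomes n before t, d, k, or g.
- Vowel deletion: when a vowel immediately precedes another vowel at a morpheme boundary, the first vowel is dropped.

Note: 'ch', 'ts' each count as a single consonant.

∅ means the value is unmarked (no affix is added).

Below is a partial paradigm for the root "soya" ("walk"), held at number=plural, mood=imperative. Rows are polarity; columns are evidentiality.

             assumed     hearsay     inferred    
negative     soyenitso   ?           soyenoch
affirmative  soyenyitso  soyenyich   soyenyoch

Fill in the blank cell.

Attach number plural -en → soyaen.
polarity = negative: zero marking, form stays soyaen.
Attach mood imperative -i → soyaeni.
Attach evidentiality hearsay -ch → soyaenich.
Nasal assimilation: no change.
Apply vowel deletion: soyaenich → soyenich.

soyenich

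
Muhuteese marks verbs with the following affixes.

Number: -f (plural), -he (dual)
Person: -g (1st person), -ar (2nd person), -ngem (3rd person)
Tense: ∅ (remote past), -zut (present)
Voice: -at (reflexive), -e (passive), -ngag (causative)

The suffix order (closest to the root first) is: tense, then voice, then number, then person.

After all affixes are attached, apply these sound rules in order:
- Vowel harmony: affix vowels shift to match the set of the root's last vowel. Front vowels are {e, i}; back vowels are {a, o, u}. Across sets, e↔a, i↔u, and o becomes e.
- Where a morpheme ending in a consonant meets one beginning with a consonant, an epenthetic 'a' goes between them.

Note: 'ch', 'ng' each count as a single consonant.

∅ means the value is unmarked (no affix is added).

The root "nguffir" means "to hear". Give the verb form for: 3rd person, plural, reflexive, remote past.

tense = remote past: zero marking, form stays nguffir.
Attach voice reflexive -at → nguffirat.
Attach number plural -f → nguffiratf.
Attach person 3rd person -ngem → nguffiratfngem.
Apply vowel harmony: nguffiratfngem → nguffiretfngem.
Apply epenthesis: nguffiretfngem → nguffiretafangem.

nguffiretafangem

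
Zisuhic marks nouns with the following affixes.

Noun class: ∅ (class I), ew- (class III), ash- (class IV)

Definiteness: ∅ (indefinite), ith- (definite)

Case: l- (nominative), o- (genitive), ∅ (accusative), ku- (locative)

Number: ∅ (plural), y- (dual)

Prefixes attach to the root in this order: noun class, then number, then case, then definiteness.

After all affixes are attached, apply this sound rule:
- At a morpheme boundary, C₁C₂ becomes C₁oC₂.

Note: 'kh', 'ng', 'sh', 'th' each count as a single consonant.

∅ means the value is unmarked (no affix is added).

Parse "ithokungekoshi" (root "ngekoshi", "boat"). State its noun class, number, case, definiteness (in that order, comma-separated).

class I, plural, locative, definite

Segment: ith-ku-ngekoshi.
noun class: ∅ → class I.
number: ∅ → plural.
case: ku- → locative.
definiteness: ith- → definite.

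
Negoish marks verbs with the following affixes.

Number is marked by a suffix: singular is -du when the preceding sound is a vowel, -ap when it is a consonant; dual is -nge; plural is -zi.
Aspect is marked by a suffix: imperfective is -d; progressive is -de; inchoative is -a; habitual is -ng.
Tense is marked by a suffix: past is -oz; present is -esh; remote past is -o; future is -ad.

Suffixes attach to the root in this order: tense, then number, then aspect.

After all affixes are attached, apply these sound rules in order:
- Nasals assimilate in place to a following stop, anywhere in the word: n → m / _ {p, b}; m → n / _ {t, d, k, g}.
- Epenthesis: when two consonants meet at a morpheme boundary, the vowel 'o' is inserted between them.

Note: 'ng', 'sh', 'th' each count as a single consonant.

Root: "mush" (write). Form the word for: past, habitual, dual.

Attach tense past -oz → mushoz.
Attach number dual -nge → mushoznge.
Attach aspect habitual -ng → mushozngeng.
Nasal assimilation: no change.
Apply epenthesis: mushozngeng → mushozongeng.

mushozongeng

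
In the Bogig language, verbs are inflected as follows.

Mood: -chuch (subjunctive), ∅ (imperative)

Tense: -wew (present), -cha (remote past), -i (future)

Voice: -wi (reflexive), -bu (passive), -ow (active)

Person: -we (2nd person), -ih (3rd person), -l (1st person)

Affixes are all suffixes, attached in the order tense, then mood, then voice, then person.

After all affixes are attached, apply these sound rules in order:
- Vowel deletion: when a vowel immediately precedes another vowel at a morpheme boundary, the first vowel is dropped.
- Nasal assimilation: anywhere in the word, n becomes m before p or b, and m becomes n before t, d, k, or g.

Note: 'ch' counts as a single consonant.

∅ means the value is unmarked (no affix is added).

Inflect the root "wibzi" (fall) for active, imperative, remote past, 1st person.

Attach tense remote past -cha → wibzicha.
mood = imperative: zero marking, form stays wibzicha.
Attach voice active -ow → wibzichaow.
Attach person 1st person -l → wibzichaowl.
Apply vowel deletion: wibzichaowl → wibzichowl.
Nasal assimilation: no change.

wibzichowl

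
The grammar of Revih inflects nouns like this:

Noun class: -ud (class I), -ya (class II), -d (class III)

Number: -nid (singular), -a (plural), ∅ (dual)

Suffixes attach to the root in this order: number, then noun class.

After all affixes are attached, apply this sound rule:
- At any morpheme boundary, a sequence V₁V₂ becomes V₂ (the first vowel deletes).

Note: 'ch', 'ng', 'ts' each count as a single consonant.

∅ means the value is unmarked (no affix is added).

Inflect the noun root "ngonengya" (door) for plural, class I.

ngonengyud

Attach number plural -a → ngonengyaa.
Attach noun class class I -ud → ngonengyaaud.
Apply vowel deletion: ngonengyaaud → ngonengyud.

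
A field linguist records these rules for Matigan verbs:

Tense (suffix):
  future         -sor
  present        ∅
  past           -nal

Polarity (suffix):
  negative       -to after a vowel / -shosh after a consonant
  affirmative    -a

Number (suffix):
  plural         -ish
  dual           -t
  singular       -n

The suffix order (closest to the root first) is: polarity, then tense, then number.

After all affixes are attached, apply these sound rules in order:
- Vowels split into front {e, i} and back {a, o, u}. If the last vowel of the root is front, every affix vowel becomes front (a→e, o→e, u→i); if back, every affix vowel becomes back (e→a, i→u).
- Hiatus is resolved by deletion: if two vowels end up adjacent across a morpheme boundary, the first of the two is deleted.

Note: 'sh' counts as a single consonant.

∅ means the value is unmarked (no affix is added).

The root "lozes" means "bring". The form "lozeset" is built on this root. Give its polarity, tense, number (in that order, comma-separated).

affirmative, present, dual

Segment: lozes-a-t.
polarity: -a → affirmative.
tense: ∅ → present.
number: -t → dual.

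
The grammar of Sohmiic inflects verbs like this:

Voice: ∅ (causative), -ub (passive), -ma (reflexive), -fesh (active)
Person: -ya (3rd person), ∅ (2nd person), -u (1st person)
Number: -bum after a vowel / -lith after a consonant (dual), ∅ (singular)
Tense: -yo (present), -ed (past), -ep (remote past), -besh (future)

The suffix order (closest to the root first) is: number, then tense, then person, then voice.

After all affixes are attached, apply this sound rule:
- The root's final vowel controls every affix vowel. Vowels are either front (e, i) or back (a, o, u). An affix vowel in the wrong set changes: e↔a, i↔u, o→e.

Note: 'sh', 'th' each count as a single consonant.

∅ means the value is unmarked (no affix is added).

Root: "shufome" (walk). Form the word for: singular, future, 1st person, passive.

shufomebeshiib

number = singular: zero marking, form stays shufome.
Attach tense future -besh → shufomebesh.
Attach person 1st person -u → shufomebeshu.
Attach voice passive -ub → shufomebeshuub.
Apply vowel harmony: shufomebeshuub → shufomebeshiib.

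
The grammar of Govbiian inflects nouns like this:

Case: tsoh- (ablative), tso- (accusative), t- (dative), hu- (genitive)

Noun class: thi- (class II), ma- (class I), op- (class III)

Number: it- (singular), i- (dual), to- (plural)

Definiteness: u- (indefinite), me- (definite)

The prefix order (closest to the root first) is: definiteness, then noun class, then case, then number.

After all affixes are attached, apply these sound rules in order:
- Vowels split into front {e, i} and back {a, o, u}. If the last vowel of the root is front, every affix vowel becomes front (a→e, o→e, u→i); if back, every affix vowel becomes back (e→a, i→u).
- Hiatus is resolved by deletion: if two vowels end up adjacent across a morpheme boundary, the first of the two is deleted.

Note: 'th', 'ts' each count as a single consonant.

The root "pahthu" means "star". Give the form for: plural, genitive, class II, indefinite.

tohuthupahthu

Attach definiteness indefinite u- → upahthu.
Attach noun class class II thi- → thiupahthu.
Attach case genitive hu- → huthiupahthu.
Attach number plural to- → tohuthiupahthu.
Apply vowel harmony: tohuthiupahthu → tohuthuupahthu.
Apply vowel deletion: tohuthuupahthu → tohuthupahthu.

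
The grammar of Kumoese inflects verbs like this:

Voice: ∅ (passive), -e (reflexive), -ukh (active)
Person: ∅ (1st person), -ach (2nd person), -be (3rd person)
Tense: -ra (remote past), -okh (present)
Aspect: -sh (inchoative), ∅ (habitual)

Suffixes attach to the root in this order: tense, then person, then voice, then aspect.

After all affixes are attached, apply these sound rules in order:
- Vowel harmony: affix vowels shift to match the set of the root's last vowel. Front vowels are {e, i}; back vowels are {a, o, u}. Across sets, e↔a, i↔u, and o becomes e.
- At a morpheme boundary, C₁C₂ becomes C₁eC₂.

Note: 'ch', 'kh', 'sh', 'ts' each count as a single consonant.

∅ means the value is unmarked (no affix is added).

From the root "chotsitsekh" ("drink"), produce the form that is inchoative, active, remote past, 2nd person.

Attach tense remote past -ra → chotsitsekhra.
Attach person 2nd person -ach → chotsitsekhraach.
Attach voice active -ukh → chotsitsekhraachukh.
Attach aspect inchoative -sh → chotsitsekhraachukhsh.
Apply vowel harmony: chotsitsekhraachukhsh → chotsitsekhreechikhsh.
Apply epenthesis: chotsitsekhreechikhsh → chotsitsekhereechikhesh.

chotsitsekhereechikhesh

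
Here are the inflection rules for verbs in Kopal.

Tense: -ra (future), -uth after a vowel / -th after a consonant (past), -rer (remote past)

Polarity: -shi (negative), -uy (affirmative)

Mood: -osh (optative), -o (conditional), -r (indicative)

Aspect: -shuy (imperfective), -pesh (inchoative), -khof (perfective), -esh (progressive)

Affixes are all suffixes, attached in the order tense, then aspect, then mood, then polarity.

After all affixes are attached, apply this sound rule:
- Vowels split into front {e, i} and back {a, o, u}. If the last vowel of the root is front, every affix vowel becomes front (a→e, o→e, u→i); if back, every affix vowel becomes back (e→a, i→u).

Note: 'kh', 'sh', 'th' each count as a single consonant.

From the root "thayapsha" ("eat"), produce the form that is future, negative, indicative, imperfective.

Attach tense future -ra → thayapshara.
Attach aspect imperfective -shuy → thayapsharashuy.
Attach mood indicative -r → thayapsharashuyr.
Attach polarity negative -shi → thayapsharashuyrshi.
Apply vowel harmony: thayapsharashuyrshi → thayapsharashuyrshu.

thayapsharashuyrshu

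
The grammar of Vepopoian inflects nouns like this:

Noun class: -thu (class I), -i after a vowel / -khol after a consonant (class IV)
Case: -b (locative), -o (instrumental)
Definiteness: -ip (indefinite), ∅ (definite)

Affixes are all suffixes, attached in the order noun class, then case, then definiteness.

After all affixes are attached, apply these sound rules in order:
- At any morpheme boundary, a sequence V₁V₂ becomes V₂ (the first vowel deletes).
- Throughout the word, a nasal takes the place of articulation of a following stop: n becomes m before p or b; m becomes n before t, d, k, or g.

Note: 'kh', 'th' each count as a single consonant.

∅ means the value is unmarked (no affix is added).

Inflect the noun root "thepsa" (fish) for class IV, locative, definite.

Attach noun class class IV -i (after vowel 'a') → thepsai.
Attach case locative -b → thepsaib.
definiteness = definite: zero marking, form stays thepsaib.
Apply vowel deletion: thepsaib → thepsib.
Nasal assimilation: no change.

thepsib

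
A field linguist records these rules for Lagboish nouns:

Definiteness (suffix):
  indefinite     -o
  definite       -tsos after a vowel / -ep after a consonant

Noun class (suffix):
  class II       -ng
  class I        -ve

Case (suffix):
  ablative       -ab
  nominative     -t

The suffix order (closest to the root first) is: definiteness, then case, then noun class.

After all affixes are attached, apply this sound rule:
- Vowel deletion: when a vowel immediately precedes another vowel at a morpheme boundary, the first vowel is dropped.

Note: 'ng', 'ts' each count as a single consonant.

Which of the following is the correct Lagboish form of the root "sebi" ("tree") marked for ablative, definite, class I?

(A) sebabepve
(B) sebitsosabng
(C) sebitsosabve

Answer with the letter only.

Attach definiteness definite -tsos (after vowel 'i') → sebitsos.
Attach case ablative -ab → sebitsosab.
Attach noun class class I -ve → sebitsosabve.
Vowel deletion: no change.
So the correct form is sebitsosabve, option (C).
(A) sebabepve is wrong: it has the affixes in the wrong order.
(B) sebitsosabng is wrong: it uses class II instead of class I for noun class.

C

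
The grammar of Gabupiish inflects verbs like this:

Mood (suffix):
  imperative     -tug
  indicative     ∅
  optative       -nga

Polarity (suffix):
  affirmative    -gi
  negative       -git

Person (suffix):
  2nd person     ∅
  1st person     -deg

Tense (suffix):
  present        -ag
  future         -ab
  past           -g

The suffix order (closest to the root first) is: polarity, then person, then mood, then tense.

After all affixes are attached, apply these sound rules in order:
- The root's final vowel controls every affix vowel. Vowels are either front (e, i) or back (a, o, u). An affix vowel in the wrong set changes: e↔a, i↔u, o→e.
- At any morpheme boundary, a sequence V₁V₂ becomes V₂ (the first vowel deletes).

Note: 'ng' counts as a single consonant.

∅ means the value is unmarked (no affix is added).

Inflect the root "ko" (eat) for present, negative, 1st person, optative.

Attach polarity negative -git → kogit.
Attach person 1st person -deg → kogitdeg.
Attach mood optative -nga → kogitdegnga.
Attach tense present -ag → kogitdegngaag.
Apply vowel harmony: kogitdegngaag → kogutdagngaag.
Apply vowel deletion: kogutdagngaag → kogutdagngag.

kogutdagngag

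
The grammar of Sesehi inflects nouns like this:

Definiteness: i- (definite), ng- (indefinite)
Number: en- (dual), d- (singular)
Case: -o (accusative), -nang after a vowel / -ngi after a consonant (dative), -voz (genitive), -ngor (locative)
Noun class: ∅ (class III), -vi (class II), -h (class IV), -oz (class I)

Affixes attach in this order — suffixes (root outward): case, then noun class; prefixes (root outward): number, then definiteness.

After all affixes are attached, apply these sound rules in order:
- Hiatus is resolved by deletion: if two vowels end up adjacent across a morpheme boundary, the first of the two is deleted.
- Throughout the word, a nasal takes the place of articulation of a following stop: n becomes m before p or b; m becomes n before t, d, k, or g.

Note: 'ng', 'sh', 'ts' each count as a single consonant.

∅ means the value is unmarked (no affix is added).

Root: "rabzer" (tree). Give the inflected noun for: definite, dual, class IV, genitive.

enrabzervozh

Attach number dual en- → enrabzer.
Attach case genitive -voz → enrabzervoz.
Attach definiteness definite i- → ienrabzervoz.
Attach noun class class IV -h → ienrabzervozh.
Apply vowel deletion: ienrabzervozh → enrabzervozh.
Nasal assimilation: no change.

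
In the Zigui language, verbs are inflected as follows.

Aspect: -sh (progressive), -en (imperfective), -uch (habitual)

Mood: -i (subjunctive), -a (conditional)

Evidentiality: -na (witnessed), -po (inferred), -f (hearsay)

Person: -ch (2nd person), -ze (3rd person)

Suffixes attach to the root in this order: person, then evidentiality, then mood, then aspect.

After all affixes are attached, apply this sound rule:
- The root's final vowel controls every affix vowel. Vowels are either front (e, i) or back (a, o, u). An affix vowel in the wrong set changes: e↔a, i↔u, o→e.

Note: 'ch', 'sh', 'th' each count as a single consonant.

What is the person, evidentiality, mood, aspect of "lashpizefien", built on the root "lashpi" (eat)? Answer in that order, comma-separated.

3rd person, hearsay, subjunctive, imperfective

Segment: lashpi-ze-f-i-en.
person: -ze → 3rd person.
evidentiality: -f → hearsay.
mood: -i → subjunctive.
aspect: -en → imperfective.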